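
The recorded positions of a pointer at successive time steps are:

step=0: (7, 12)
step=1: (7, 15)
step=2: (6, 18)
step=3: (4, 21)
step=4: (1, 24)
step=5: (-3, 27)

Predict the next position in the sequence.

Successive displacements: (+0, +3), (-1, +3), (-2, +3), (-3, +3), (-4, +3) — each changes by (-1, +0).
step 6: (-3, 27) + (-5, +3) → (-8, 30)

(-8, 30)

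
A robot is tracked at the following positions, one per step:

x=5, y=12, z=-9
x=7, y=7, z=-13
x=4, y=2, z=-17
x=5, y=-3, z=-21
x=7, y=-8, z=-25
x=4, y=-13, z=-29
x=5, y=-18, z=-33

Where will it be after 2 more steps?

X: cycles through 5, 7, 4 every 3 steps. Step 8 lands at position 2 of the cycle → 4.
Y: linear, -5 per step → -28 at step 8.
Z: linear, -4 per step → -41 at step 8.

x=4, y=-28, z=-41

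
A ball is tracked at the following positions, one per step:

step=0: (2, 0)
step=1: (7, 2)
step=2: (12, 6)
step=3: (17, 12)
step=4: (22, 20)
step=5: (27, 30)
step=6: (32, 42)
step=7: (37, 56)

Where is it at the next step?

(42, 72)

Successive displacements: (+5, +2), (+5, +4), (+5, +6), (+5, +8), (+5, +10), (+5, +12), (+5, +14) — each changes by (+0, +2).
step 8: (37, 56) + (+5, +16) → (42, 72)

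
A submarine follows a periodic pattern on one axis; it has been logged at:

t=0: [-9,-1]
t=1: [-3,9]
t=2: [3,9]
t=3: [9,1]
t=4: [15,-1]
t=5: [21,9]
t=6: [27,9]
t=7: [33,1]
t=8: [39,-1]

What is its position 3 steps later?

The first coordinate changes by +6 each step, so at step 11 it is -9 + 11·(6) = 57.
The second coordinate repeats the cycle [-1, 9, 9, 1] with period 4; step 11 mod 4 = 3, giving 1.

[57,1]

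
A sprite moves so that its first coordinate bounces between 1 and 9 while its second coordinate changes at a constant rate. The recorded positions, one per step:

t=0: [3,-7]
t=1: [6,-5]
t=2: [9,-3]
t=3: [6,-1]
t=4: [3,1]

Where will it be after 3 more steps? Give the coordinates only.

[8,7]

The first coordinate travels 3 per step and bounces off the walls at 1 and 9.
  step 5: 3 → 2
  step 6: 2 → 5
  step 7: 5 → 8
The second coordinate changes by +2 each step: at step 7 it is 7.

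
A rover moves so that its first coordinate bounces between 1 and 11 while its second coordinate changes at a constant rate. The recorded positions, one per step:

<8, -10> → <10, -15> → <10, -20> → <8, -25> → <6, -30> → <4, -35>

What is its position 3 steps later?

The first coordinate travels 2 per step and bounces off the walls at 1 and 11.
  step 6: 4 → 2
  step 7: 2 → 2
  step 8: 2 → 4
The second coordinate changes by -5 each step: at step 8 it is -50.

<4, -50>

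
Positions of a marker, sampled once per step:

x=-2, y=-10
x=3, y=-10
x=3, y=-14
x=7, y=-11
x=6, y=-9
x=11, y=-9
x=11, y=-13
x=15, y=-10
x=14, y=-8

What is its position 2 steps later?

Step-to-step displacements: (+5,+0), (+0,-4), (+4,+3), (-1,+2), (+5,+0), (+0,-4), (+4,+3), (-1,+2) — a repeating cycle of length 4.
step 9: apply (+5,+0) → x=19, y=-8
step 10: apply (+0,-4) → x=19, y=-12

x=19, y=-12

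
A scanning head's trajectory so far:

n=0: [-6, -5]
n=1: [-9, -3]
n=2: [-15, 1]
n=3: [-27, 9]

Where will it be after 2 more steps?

Step-to-step displacements: [-3, +2], [-6, +4], [-12, +8]; each is 2× the previous.
step 4: [-27, 9] + [-24, +16] → [-51, 25]
step 5: [-51, 25] + [-48, +32] → [-99, 57]

[-99, 57]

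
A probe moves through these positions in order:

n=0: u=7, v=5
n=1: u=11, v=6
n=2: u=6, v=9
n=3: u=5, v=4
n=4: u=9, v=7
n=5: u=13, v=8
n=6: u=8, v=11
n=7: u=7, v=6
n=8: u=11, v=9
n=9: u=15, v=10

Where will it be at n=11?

u=9, v=8

The moves between consecutive positions are (+4, +1), (-5, +3), (-1, -5), (+4, +3), (+4, +1), (-5, +3), (-1, -5), (+4, +3), (+4, +1); they repeat the 4-cycle [(+4, +1), (-5, +3), (-1, -5), (+4, +3)].
step 10: apply (-5, +3) → u=10, v=13
step 11: apply (-1, -5) → u=9, v=8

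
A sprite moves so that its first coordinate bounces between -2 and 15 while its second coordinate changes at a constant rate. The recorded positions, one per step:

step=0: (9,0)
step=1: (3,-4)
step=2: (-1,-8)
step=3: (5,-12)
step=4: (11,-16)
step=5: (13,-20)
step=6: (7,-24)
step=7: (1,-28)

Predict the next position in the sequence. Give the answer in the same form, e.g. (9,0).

The first coordinate travels 6 per step and bounces off the walls at -2 and 15.
  step 8: 1 → 1
The second coordinate changes by -4 each step: at step 8 it is -32.

(1,-32)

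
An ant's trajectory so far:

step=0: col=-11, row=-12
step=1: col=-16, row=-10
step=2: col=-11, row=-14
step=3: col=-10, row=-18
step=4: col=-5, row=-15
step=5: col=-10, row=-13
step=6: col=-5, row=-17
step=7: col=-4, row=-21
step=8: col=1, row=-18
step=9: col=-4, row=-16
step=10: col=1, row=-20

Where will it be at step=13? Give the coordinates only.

col=2, row=-19

The moves between consecutive positions are (-5, +2), (+5, -4), (+1, -4), (+5, +3), (-5, +2), (+5, -4), (+1, -4), (+5, +3), (-5, +2), (+5, -4); they repeat the 4-cycle [(-5, +2), (+5, -4), (+1, -4), (+5, +3)].
step 11: apply (+1, -4) → col=2, row=-24
step 12: apply (+5, +3) → col=7, row=-21
step 13: apply (-5, +2) → col=2, row=-19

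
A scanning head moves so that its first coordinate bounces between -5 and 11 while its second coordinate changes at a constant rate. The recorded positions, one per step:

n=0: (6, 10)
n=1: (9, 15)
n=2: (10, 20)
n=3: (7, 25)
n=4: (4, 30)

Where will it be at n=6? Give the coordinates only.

(-2, 40)

The first coordinate travels 3 per step and bounces off the walls at -5 and 11.
  step 5: 4 → 1
  step 6: 1 → -2
The second coordinate changes by +5 each step: at step 6 it is 40.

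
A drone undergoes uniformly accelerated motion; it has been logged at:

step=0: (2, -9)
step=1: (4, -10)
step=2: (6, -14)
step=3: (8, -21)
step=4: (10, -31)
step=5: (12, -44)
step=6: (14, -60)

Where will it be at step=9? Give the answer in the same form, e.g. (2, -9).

Successive displacements: (+2, -1), (+2, -4), (+2, -7), (+2, -10), (+2, -13), (+2, -16) — each changes by (+0, -3).
step 7: (14, -60) + (+2, -19) → (16, -79)
step 8: (16, -79) + (+2, -22) → (18, -101)
step 9: (18, -101) + (+2, -25) → (20, -126)

(20, -126)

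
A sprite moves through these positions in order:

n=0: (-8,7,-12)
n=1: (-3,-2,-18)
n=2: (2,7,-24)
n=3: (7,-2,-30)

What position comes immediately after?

(12,7,-36)

The first coordinate changes by +5 each step, so at step 4 it is -8 + 4·(5) = 12.
The second coordinate repeats the cycle [7, -2] with period 2; step 4 mod 2 = 0, giving 7.
The third coordinate changes by -6 each step, so at step 4 it is -12 + 4·(-6) = -36.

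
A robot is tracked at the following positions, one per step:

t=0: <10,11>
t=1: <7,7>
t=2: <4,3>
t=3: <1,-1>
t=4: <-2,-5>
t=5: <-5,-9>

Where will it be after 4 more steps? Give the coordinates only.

Each step adds <-3,-4> to the position.
step 6: <-5,-9> + <-3,-4> → <-8,-13>
step 7: <-8,-13> + <-3,-4> → <-11,-17>
step 8: <-11,-17> + <-3,-4> → <-14,-21>
step 9: <-14,-21> + <-3,-4> → <-17,-25>

<-17,-25>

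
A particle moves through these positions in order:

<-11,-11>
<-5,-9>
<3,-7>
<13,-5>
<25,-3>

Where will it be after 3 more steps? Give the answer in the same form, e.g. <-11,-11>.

<73,3>

Taking differences between consecutive positions: <+6,+2>, <+8,+2>, <+10,+2>, <+12,+2>. These grow by <+2,+0> each step.
step 5: <25,-3> + <+14,+2> → <39,-1>
step 6: <39,-1> + <+16,+2> → <55,1>
step 7: <55,1> + <+18,+2> → <73,3>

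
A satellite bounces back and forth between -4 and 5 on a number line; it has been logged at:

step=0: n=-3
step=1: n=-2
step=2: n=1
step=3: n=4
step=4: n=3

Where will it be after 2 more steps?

The value travels 3 per step and bounces off the walls at -4 and 5.
  step 5: 3 → 0
  step 6: 0 → -3

n=-3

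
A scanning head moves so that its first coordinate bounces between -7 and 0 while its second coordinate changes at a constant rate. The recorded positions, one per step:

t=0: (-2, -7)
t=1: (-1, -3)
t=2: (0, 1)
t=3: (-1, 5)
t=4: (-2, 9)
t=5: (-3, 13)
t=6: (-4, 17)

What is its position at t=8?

(-6, 25)

The first coordinate reflects between -7 and 0, moving 1 per step.
  step 7: -4 → -5
  step 8: -5 → -6
The second coordinate changes by +4 each step: at step 8 it is 25.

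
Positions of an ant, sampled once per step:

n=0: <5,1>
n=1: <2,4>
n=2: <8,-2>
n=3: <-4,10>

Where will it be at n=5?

<-28,34>

Step-to-step displacements: <-3,+3>, <+6,-6>, <-12,+12>; each is -2× the previous.
step 4: <-4,10> + <+24,-24> → <20,-14>
step 5: <20,-14> + <-48,+48> → <-28,34>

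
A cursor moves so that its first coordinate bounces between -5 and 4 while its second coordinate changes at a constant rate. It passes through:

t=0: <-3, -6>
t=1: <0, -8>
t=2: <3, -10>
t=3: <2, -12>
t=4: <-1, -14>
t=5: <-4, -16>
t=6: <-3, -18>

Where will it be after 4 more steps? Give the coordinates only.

<-1, -26>

The first coordinate travels 3 per step and bounces off the walls at -5 and 4.
  step 7: -3 → 0
  step 8: 0 → 3
  step 9: 3 → 2
  step 10: 2 → -1
The second coordinate changes by -2 each step: at step 10 it is -26.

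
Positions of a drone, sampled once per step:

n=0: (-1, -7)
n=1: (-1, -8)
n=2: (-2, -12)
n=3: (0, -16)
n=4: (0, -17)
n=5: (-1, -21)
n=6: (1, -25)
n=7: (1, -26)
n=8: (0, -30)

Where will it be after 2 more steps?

(2, -35)

Differencing gives (+0, -1), (-1, -4), (+2, -4), (+0, -1), (-1, -4), (+2, -4), (+0, -1), (-1, -4). This is the pattern (+0, -1), (-1, -4), (+2, -4) repeated.
step 9: apply (+2, -4) → (2, -34)
step 10: apply (+0, -1) → (2, -35)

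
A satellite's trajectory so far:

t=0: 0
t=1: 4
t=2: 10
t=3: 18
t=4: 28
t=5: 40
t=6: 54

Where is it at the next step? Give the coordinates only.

70

Taking differences between consecutive positions: +4, +6, +8, +10, +12, +14. These grow by +2 each step.
step 7: 54 + 16 → 70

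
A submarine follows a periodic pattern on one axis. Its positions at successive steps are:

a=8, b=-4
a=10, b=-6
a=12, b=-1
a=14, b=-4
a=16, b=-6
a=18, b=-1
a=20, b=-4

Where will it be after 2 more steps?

a=24, b=-1

A: linear, +2 per step → 24 at step 8.
B: cycles through -4, -6, -1 every 3 steps. Step 8 lands at position 2 of the cycle → -1.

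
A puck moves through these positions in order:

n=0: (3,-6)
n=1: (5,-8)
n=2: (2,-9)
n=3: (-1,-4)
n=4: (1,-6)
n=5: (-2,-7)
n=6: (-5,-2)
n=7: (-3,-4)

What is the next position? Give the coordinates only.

(-6,-5)

Differencing gives (+2,-2), (-3,-1), (-3,+5), (+2,-2), (-3,-1), (-3,+5), (+2,-2). This is the pattern (+2,-2), (-3,-1), (-3,+5) repeated.
step 8: apply (-3,-1) → (-6,-5)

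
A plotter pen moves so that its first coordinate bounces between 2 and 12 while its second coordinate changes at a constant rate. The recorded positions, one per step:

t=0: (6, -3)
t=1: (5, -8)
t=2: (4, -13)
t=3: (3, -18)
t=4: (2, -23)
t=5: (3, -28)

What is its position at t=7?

(5, -38)

The first coordinate reflects between 2 and 12, moving 1 per step.
  step 6: 3 → 4
  step 7: 4 → 5
The second coordinate changes by -5 each step: at step 7 it is -38.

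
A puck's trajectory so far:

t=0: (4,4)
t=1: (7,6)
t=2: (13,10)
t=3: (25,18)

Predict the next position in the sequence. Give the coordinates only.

Step-to-step displacements: (+3,+2), (+6,+4), (+12,+8); each is 2× the previous.
step 4: (25,18) + (+24,+16) → (49,34)

(49,34)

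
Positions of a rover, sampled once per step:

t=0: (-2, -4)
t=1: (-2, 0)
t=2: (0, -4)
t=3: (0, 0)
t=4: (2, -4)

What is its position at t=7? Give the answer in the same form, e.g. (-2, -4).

Step-to-step displacements: (+0, +4), (+2, -4), (+0, +4), (+2, -4) — a repeating cycle of length 2.
step 5: apply (+0, +4) → (2, 0)
step 6: apply (+2, -4) → (4, -4)
step 7: apply (+0, +4) → (4, 0)

(4, 0)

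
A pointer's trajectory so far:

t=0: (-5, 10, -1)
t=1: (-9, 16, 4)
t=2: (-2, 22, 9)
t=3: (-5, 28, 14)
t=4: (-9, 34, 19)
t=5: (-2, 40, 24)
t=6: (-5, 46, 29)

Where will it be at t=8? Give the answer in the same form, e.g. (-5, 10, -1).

(-2, 58, 39)

First: cycles through -5, -9, -2 every 3 steps. Step 8 lands at position 2 of the cycle → -2.
Second: linear, +6 per step → 58 at step 8.
Third: linear, +5 per step → 39 at step 8.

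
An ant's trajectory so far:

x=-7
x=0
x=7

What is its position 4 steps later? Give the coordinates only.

x=35

Each step adds +7 to the position.
step 3: 7 + 7 → x=14
step 4: 14 + 7 → x=21
step 5: 21 + 7 → x=28
step 6: 28 + 7 → x=35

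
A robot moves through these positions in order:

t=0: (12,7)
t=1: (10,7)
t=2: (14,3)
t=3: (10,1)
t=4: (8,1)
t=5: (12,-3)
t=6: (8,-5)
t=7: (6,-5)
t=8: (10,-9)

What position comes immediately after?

(6,-11)

The moves between consecutive positions are (-2,+0), (+4,-4), (-4,-2), (-2,+0), (+4,-4), (-4,-2), (-2,+0), (+4,-4); they repeat the 3-cycle [(-2,+0), (+4,-4), (-4,-2)].
step 9: apply (-4,-2) → (6,-11)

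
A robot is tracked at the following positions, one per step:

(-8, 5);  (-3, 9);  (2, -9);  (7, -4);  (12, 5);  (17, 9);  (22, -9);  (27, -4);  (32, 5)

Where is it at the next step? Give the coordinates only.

(37, 9)

First: linear, +5 per step → 37 at step 9.
Second: cycles through 5, 9, -9, -4 every 4 steps. Step 9 lands at position 1 of the cycle → 9.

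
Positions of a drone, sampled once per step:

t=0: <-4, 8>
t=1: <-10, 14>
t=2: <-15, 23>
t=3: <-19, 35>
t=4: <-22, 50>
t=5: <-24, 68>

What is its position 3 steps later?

Taking differences between consecutive positions: <-6, +6>, <-5, +9>, <-4, +12>, <-3, +15>, <-2, +18>. These grow by <+1, +3> each step.
step 6: <-24, 68> + <-1, +21> → <-25, 89>
step 7: <-25, 89> + <+0, +24> → <-25, 113>
step 8: <-25, 113> + <+1, +27> → <-24, 140>

<-24, 140>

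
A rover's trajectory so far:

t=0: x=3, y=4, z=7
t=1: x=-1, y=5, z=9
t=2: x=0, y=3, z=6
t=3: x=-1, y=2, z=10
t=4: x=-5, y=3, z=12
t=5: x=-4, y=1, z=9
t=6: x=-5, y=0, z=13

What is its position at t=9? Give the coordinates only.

x=-9, y=-2, z=16

The moves between consecutive positions are (-4, +1, +2), (+1, -2, -3), (-1, -1, +4), (-4, +1, +2), (+1, -2, -3), (-1, -1, +4); they repeat the 3-cycle [(-4, +1, +2), (+1, -2, -3), (-1, -1, +4)].
step 7: apply (-4, +1, +2) → x=-9, y=1, z=15
step 8: apply (+1, -2, -3) → x=-8, y=-1, z=12
step 9: apply (-1, -1, +4) → x=-9, y=-2, z=16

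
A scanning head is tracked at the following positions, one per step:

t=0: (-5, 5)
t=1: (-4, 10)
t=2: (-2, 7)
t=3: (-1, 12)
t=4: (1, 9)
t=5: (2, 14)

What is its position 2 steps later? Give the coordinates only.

Step-to-step displacements: (+1, +5), (+2, -3), (+1, +5), (+2, -3), (+1, +5) — a repeating cycle of length 2.
step 6: apply (+2, -3) → (4, 11)
step 7: apply (+1, +5) → (5, 16)

(5, 16)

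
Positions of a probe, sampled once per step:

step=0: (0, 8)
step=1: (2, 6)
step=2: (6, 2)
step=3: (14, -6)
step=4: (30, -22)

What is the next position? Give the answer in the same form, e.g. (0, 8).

The jumps are (+2, -2), (+4, -4), (+8, -8), (+16, -16) — a geometric progression with ratio 2.
step 5: (30, -22) + (+32, -32) → (62, -54)

(62, -54)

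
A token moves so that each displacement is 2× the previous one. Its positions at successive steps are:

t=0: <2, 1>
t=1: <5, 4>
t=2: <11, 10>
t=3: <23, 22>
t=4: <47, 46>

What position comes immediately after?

<95, 94>

The jumps are <+3, +3>, <+6, +6>, <+12, +12>, <+24, +24> — a geometric progression with ratio 2.
step 5: <47, 46> + <+48, +48> → <95, 94>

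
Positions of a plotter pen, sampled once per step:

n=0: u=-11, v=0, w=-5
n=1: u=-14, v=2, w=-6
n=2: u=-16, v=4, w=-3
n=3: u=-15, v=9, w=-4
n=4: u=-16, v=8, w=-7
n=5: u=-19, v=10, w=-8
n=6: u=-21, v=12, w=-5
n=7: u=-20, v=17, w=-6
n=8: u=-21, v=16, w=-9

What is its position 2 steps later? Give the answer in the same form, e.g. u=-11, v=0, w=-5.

u=-26, v=20, w=-7

Step-to-step displacements: (-3, +2, -1), (-2, +2, +3), (+1, +5, -1), (-1, -1, -3), (-3, +2, -1), (-2, +2, +3), (+1, +5, -1), (-1, -1, -3) — a repeating cycle of length 4.
step 9: apply (-3, +2, -1) → u=-24, v=18, w=-10
step 10: apply (-2, +2, +3) → u=-26, v=20, w=-7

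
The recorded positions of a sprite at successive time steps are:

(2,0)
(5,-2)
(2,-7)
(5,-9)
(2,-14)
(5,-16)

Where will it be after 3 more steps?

(2,-28)

Differencing gives (+3,-2), (-3,-5), (+3,-2), (-3,-5), (+3,-2). This is the pattern (+3,-2), (-3,-5) repeated.
step 6: apply (-3,-5) → (2,-21)
step 7: apply (+3,-2) → (5,-23)
step 8: apply (-3,-5) → (2,-28)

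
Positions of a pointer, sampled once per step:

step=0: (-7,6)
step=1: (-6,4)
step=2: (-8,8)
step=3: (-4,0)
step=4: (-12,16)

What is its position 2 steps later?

(-28,48)

Consecutive displacements (+1,-2), (-2,+4), (+4,-8), (-8,+16) scale by a factor of -2 each step.
step 5: (-12,16) + (+16,-32) → (4,-16)
step 6: (4,-16) + (-32,+64) → (-28,48)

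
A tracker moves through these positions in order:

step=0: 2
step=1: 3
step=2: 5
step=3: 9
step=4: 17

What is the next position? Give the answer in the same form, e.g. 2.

33

Step-to-step displacements: +1, +2, +4, +8; each is 2× the previous.
step 5: 17 + 16 → 33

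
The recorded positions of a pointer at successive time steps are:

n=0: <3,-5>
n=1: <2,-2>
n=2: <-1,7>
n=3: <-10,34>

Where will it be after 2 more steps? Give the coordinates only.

<-118,358>

Step-to-step displacements: <-1,+3>, <-3,+9>, <-9,+27>; each is 3× the previous.
step 4: <-10,34> + <-27,+81> → <-37,115>
step 5: <-37,115> + <-81,+243> → <-118,358>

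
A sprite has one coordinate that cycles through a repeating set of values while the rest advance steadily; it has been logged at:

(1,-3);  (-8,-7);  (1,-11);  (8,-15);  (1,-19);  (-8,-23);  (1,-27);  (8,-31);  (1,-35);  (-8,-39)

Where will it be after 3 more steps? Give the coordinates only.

The first coordinate repeats the cycle [1, -8, 1, 8] with period 4; step 12 mod 4 = 0, giving 1.
The second coordinate changes by -4 each step, so at step 12 it is -3 + 12·(-4) = -51.

(1,-51)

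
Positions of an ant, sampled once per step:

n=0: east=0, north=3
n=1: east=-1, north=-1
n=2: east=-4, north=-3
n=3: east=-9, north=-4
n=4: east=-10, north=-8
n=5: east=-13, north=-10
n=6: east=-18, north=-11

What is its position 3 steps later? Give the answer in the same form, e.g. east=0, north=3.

east=-27, north=-18

Step-to-step displacements: (-1,-4), (-3,-2), (-5,-1), (-1,-4), (-3,-2), (-5,-1) — a repeating cycle of length 3.
step 7: apply (-1,-4) → east=-19, north=-15
step 8: apply (-3,-2) → east=-22, north=-17
step 9: apply (-5,-1) → east=-27, north=-18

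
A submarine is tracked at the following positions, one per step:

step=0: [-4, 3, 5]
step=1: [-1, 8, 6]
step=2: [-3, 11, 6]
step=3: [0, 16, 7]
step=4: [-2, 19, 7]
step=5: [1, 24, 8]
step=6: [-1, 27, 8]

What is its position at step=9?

The moves between consecutive positions are [+3, +5, +1], [-2, +3, +0], [+3, +5, +1], [-2, +3, +0], [+3, +5, +1], [-2, +3, +0]; they repeat the 2-cycle [[+3, +5, +1], [-2, +3, +0]].
step 7: apply [+3, +5, +1] → [2, 32, 9]
step 8: apply [-2, +3, +0] → [0, 35, 9]
step 9: apply [+3, +5, +1] → [3, 40, 10]

[3, 40, 10]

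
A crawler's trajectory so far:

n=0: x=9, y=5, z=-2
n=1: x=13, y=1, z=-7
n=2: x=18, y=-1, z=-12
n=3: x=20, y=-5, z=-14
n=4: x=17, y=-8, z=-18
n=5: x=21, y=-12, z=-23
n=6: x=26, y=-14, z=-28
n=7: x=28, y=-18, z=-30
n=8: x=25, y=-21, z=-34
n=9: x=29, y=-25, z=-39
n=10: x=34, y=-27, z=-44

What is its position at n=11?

Step-to-step displacements: (+4, -4, -5), (+5, -2, -5), (+2, -4, -2), (-3, -3, -4), (+4, -4, -5), (+5, -2, -5), (+2, -4, -2), (-3, -3, -4), (+4, -4, -5), (+5, -2, -5) — a repeating cycle of length 4.
step 11: apply (+2, -4, -2) → x=36, y=-31, z=-46

x=36, y=-31, z=-46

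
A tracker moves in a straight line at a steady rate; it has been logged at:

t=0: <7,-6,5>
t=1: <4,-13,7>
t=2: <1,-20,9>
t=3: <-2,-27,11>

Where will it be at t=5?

Constant displacement of <-3,-7,+2> per step.
step 4: <-2,-27,11> + <-3,-7,+2> → <-5,-34,13>
step 5: <-5,-34,13> + <-3,-7,+2> → <-8,-41,15>

<-8,-41,15>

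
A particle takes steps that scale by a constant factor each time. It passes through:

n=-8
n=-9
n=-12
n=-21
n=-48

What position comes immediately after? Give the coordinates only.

The jumps are -1, -3, -9, -27 — a geometric progression with ratio 3.
step 5: -48 − 81 → n=-129

n=-129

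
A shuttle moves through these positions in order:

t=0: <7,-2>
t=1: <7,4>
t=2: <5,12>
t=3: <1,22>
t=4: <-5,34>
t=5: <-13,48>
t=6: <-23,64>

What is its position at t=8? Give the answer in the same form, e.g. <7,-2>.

Taking differences between consecutive positions: <+0,+6>, <-2,+8>, <-4,+10>, <-6,+12>, <-8,+14>, <-10,+16>. These grow by <-2,+2> each step.
step 7: <-23,64> + <-12,+18> → <-35,82>
step 8: <-35,82> + <-14,+20> → <-49,102>

<-49,102>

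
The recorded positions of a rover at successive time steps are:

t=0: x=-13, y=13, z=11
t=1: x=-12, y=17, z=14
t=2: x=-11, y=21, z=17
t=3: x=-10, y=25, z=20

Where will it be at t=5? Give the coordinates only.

x=-8, y=33, z=26

Each step adds (+1, +4, +3) to the position.
step 4: x=-10, y=25, z=20 + (+1, +4, +3) → x=-9, y=29, z=23
step 5: x=-9, y=29, z=23 + (+1, +4, +3) → x=-8, y=33, z=26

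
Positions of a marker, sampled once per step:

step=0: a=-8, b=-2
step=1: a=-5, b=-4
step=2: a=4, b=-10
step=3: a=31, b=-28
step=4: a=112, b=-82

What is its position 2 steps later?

a=1084, b=-730

Consecutive displacements (+3, -2), (+9, -6), (+27, -18), (+81, -54) scale by a factor of 3 each step.
step 5: a=112, b=-82 + (+243, -162) → a=355, b=-244
step 6: a=355, b=-244 + (+729, -486) → a=1084, b=-730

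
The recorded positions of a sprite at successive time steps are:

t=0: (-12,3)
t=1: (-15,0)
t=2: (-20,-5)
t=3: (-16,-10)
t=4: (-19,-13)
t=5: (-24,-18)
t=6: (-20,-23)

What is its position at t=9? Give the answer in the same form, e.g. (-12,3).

Step-to-step displacements: (-3,-3), (-5,-5), (+4,-5), (-3,-3), (-5,-5), (+4,-5) — a repeating cycle of length 3.
step 7: apply (-3,-3) → (-23,-26)
step 8: apply (-5,-5) → (-28,-31)
step 9: apply (+4,-5) → (-24,-36)

(-24,-36)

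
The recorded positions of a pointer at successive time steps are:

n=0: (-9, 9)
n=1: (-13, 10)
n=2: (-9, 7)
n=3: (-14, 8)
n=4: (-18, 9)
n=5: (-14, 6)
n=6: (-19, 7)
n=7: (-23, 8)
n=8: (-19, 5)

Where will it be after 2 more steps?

Step-to-step displacements: (-4, +1), (+4, -3), (-5, +1), (-4, +1), (+4, -3), (-5, +1), (-4, +1), (+4, -3) — a repeating cycle of length 3.
step 9: apply (-5, +1) → (-24, 6)
step 10: apply (-4, +1) → (-28, 7)

(-28, 7)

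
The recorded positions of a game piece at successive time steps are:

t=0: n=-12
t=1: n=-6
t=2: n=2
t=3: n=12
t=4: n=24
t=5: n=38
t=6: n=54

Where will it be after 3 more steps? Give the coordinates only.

First differences are +6, +8, +10, +12, +14, +16; their common second difference is +2 (constant acceleration).
step 7: 54 + 18 → n=72
step 8: 72 + 20 → n=92
step 9: 92 + 22 → n=114

n=114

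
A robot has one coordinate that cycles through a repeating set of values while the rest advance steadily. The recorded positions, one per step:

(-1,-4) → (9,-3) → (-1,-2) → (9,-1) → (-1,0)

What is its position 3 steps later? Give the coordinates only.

First: cycles through -1, 9 every 2 steps. Step 7 lands at position 1 of the cycle → 9.
Second: linear, +1 per step → 3 at step 7.

(9,3)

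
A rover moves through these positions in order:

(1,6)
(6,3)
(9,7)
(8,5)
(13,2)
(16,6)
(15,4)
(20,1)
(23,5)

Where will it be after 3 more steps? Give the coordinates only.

Step-to-step displacements: (+5,-3), (+3,+4), (-1,-2), (+5,-3), (+3,+4), (-1,-2), (+5,-3), (+3,+4) — a repeating cycle of length 3.
step 9: apply (-1,-2) → (22,3)
step 10: apply (+5,-3) → (27,0)
step 11: apply (+3,+4) → (30,4)

(30,4)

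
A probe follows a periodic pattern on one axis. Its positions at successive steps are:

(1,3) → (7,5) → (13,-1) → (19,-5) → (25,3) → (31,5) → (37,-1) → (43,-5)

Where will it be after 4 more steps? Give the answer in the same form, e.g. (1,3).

(67,-5)

First: linear, +6 per step → 67 at step 11.
Second: cycles through 3, 5, -1, -5 every 4 steps. Step 11 lands at position 3 of the cycle → -5.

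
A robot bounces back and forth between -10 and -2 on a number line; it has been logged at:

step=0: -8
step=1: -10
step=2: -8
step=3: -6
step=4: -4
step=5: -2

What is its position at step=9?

-10

The value reflects between -10 and -2, moving 2 per step.
  step 6: -2 → -4
  step 7: -4 → -6
  step 8: -6 → -8
  step 9: -8 → -10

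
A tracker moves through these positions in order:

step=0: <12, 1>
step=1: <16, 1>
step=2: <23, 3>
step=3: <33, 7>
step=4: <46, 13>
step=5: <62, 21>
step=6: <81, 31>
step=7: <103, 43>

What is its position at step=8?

<128, 57>

Taking differences between consecutive positions: <+4, +0>, <+7, +2>, <+10, +4>, <+13, +6>, <+16, +8>, <+19, +10>, <+22, +12>. These grow by <+3, +2> each step.
step 8: <103, 43> + <+25, +14> → <128, 57>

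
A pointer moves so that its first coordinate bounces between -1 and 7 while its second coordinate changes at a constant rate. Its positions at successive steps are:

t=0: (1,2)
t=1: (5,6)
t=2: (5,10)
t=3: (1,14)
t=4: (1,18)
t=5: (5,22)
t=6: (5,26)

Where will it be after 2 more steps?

The first coordinate reflects between -1 and 7, moving 4 per step.
  step 7: 5 → 1
  step 8: 1 → 1
The second coordinate changes by +4 each step: at step 8 it is 34.

(1,34)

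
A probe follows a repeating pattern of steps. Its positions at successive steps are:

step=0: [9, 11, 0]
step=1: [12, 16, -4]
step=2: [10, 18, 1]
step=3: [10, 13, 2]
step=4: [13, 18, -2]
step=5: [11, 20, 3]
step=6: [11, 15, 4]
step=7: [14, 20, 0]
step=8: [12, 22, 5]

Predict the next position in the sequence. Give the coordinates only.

Differencing gives [+3, +5, -4], [-2, +2, +5], [+0, -5, +1], [+3, +5, -4], [-2, +2, +5], [+0, -5, +1], [+3, +5, -4], [-2, +2, +5]. This is the pattern [+3, +5, -4], [-2, +2, +5], [+0, -5, +1] repeated.
step 9: apply [+0, -5, +1] → [12, 17, 6]

[12, 17, 6]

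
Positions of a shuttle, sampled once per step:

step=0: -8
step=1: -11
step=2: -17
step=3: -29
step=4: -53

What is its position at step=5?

Step-to-step displacements: -3, -6, -12, -24; each is 2× the previous.
step 5: -53 − 48 → -101

-101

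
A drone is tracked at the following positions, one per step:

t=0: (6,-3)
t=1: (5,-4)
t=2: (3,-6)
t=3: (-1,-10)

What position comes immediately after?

(-9,-18)

The jumps are (-1,-1), (-2,-2), (-4,-4) — a geometric progression with ratio 2.
step 4: (-1,-10) + (-8,-8) → (-9,-18)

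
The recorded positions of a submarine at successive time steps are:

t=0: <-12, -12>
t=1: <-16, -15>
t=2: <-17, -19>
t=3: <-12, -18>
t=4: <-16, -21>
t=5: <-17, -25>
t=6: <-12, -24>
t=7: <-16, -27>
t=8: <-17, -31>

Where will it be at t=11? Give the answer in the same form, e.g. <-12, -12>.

<-17, -37>

Step-to-step displacements: <-4, -3>, <-1, -4>, <+5, +1>, <-4, -3>, <-1, -4>, <+5, +1>, <-4, -3>, <-1, -4> — a repeating cycle of length 3.
step 9: apply <+5, +1> → <-12, -30>
step 10: apply <-4, -3> → <-16, -33>
step 11: apply <-1, -4> → <-17, -37>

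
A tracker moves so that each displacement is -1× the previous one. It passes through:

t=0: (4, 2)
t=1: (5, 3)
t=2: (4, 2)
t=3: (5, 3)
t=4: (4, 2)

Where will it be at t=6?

Step-to-step displacements: (+1, +1), (-1, -1), (+1, +1), (-1, -1); each is -1× the previous.
step 5: (4, 2) + (+1, +1) → (5, 3)
step 6: (5, 3) + (-1, -1) → (4, 2)

(4, 2)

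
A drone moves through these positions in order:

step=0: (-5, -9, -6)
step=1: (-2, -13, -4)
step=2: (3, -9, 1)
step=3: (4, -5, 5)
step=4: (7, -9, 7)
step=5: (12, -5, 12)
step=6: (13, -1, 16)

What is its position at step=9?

Differencing gives (+3, -4, +2), (+5, +4, +5), (+1, +4, +4), (+3, -4, +2), (+5, +4, +5), (+1, +4, +4). This is the pattern (+3, -4, +2), (+5, +4, +5), (+1, +4, +4) repeated.
step 7: apply (+3, -4, +2) → (16, -5, 18)
step 8: apply (+5, +4, +5) → (21, -1, 23)
step 9: apply (+1, +4, +4) → (22, 3, 27)

(22, 3, 27)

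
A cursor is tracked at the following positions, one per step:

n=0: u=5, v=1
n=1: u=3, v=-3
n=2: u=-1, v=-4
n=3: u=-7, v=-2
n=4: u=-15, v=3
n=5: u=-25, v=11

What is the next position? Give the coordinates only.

Taking differences between consecutive positions: (-2, -4), (-4, -1), (-6, +2), (-8, +5), (-10, +8). These grow by (-2, +3) each step.
step 6: u=-25, v=11 + (-12, +11) → u=-37, v=22

u=-37, v=22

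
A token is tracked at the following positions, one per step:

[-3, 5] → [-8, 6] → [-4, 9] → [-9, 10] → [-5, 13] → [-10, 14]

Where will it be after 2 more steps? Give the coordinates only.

[-11, 18]

The moves between consecutive positions are [-5, +1], [+4, +3], [-5, +1], [+4, +3], [-5, +1]; they repeat the 2-cycle [[-5, +1], [+4, +3]].
step 6: apply [+4, +3] → [-6, 17]
step 7: apply [-5, +1] → [-11, 18]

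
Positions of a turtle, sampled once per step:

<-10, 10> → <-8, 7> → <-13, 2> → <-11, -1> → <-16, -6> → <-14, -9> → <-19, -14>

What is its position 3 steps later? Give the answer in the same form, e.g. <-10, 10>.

<-20, -25>

Differencing gives <+2, -3>, <-5, -5>, <+2, -3>, <-5, -5>, <+2, -3>, <-5, -5>. This is the pattern <+2, -3>, <-5, -5> repeated.
step 7: apply <+2, -3> → <-17, -17>
step 8: apply <-5, -5> → <-22, -22>
step 9: apply <+2, -3> → <-20, -25>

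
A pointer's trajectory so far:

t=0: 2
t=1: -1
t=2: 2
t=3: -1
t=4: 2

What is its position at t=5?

Consecutive displacements -3, +3, -3, +3 scale by a factor of -1 each step.
step 5: 2 − 3 → -1

-1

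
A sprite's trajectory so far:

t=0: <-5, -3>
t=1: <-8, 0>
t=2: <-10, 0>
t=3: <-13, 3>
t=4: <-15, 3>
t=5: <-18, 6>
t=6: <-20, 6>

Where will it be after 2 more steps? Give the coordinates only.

<-25, 9>

Differencing gives <-3, +3>, <-2, +0>, <-3, +3>, <-2, +0>, <-3, +3>, <-2, +0>. This is the pattern <-3, +3>, <-2, +0> repeated.
step 7: apply <-3, +3> → <-23, 9>
step 8: apply <-2, +0> → <-25, 9>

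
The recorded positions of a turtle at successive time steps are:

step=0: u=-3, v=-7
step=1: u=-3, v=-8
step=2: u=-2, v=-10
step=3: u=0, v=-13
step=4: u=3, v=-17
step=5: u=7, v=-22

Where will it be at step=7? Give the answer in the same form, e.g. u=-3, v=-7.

u=18, v=-35

First differences are (+0, -1), (+1, -2), (+2, -3), (+3, -4), (+4, -5); their common second difference is (+1, -1) (constant acceleration).
step 6: u=7, v=-22 + (+5, -6) → u=12, v=-28
step 7: u=12, v=-28 + (+6, -7) → u=18, v=-35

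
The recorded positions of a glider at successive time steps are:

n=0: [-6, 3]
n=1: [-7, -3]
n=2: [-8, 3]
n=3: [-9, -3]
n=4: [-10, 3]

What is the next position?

[-11, -3]

The first coordinate changes by -1 each step, so at step 5 it is -6 + 5·(-1) = -11.
The second coordinate repeats the cycle [3, -3] with period 2; step 5 mod 2 = 1, giving -3.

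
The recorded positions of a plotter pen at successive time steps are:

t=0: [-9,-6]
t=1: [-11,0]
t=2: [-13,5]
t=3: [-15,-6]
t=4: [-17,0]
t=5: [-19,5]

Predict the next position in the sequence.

[-21,-6]

First: linear, -2 per step → -21 at step 6.
Second: cycles through -6, 0, 5 every 3 steps. Step 6 lands at position 0 of the cycle → -6.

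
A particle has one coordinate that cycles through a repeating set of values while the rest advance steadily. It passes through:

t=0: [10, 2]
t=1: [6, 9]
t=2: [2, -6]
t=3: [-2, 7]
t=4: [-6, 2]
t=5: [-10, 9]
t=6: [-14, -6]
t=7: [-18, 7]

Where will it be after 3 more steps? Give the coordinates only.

First: linear, -4 per step → -30 at step 10.
Second: cycles through 2, 9, -6, 7 every 4 steps. Step 10 lands at position 2 of the cycle → -6.

[-30, -6]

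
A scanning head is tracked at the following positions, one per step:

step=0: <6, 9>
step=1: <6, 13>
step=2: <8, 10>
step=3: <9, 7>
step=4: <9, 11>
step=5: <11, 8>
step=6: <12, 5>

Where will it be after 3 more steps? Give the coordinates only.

The moves between consecutive positions are <+0, +4>, <+2, -3>, <+1, -3>, <+0, +4>, <+2, -3>, <+1, -3>; they repeat the 3-cycle [<+0, +4>, <+2, -3>, <+1, -3>].
step 7: apply <+0, +4> → <12, 9>
step 8: apply <+2, -3> → <14, 6>
step 9: apply <+1, -3> → <15, 3>

<15, 3>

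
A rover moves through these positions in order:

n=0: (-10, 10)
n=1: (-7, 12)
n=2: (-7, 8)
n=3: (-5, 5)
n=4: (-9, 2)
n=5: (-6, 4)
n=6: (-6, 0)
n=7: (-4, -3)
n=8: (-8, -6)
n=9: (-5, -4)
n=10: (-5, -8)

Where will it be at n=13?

(-4, -12)

The moves between consecutive positions are (+3, +2), (+0, -4), (+2, -3), (-4, -3), (+3, +2), (+0, -4), (+2, -3), (-4, -3), (+3, +2), (+0, -4); they repeat the 4-cycle [(+3, +2), (+0, -4), (+2, -3), (-4, -3)].
step 11: apply (+2, -3) → (-3, -11)
step 12: apply (-4, -3) → (-7, -14)
step 13: apply (+3, +2) → (-4, -12)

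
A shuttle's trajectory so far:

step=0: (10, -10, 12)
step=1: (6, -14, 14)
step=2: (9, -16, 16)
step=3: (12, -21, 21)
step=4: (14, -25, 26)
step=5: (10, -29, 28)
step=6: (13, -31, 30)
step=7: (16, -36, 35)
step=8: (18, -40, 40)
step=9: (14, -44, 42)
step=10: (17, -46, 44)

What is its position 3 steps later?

(18, -59, 56)

Differencing gives (-4, -4, +2), (+3, -2, +2), (+3, -5, +5), (+2, -4, +5), (-4, -4, +2), (+3, -2, +2), (+3, -5, +5), (+2, -4, +5), (-4, -4, +2), (+3, -2, +2). This is the pattern (-4, -4, +2), (+3, -2, +2), (+3, -5, +5), (+2, -4, +5) repeated.
step 11: apply (+3, -5, +5) → (20, -51, 49)
step 12: apply (+2, -4, +5) → (22, -55, 54)
step 13: apply (-4, -4, +2) → (18, -59, 56)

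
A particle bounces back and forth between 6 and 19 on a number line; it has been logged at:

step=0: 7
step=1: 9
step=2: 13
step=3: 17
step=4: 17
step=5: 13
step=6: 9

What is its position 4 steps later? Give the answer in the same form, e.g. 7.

19

The value reflects between 6 and 19, moving 4 per step.
  step 7: 9 → 7
  step 8: 7 → 11
  step 9: 11 → 15
  step 10: 15 → 19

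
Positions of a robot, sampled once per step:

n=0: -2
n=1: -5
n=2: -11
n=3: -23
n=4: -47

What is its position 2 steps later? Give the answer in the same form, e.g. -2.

Step-to-step displacements: -3, -6, -12, -24; each is 2× the previous.
step 5: -47 − 48 → -95
step 6: -95 − 96 → -191

-191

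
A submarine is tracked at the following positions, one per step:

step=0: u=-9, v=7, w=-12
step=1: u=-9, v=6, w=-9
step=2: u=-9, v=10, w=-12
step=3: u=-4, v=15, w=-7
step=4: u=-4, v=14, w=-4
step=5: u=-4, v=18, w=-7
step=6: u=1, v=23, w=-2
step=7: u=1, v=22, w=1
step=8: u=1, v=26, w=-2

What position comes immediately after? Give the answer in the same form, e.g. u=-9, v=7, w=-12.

u=6, v=31, w=3

The moves between consecutive positions are (+0, -1, +3), (+0, +4, -3), (+5, +5, +5), (+0, -1, +3), (+0, +4, -3), (+5, +5, +5), (+0, -1, +3), (+0, +4, -3); they repeat the 3-cycle [(+0, -1, +3), (+0, +4, -3), (+5, +5, +5)].
step 9: apply (+5, +5, +5) → u=6, v=31, w=3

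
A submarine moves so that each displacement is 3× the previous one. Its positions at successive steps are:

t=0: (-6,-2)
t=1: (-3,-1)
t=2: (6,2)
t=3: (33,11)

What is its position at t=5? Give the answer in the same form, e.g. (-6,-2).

Step-to-step displacements: (+3,+1), (+9,+3), (+27,+9); each is 3× the previous.
step 4: (33,11) + (+81,+27) → (114,38)
step 5: (114,38) + (+243,+81) → (357,119)

(357,119)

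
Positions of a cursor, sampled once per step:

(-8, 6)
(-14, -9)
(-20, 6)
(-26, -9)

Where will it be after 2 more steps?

The first coordinate changes by -6 each step, so at step 5 it is -8 + 5·(-6) = -38.
The second coordinate repeats the cycle [6, -9] with period 2; step 5 mod 2 = 1, giving -9.

(-38, -9)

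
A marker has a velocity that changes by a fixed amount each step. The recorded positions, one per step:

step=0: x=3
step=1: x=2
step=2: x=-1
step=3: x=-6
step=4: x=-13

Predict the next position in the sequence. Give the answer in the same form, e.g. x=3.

Taking differences between consecutive positions: -1, -3, -5, -7. These grow by -2 each step.
step 5: -13 − 9 → x=-22

x=-22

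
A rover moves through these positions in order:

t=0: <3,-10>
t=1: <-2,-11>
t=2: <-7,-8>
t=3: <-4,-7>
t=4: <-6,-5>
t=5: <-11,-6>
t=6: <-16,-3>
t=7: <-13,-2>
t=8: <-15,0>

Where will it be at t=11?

<-22,3>

Step-to-step displacements: <-5,-1>, <-5,+3>, <+3,+1>, <-2,+2>, <-5,-1>, <-5,+3>, <+3,+1>, <-2,+2> — a repeating cycle of length 4.
step 9: apply <-5,-1> → <-20,-1>
step 10: apply <-5,+3> → <-25,2>
step 11: apply <+3,+1> → <-22,3>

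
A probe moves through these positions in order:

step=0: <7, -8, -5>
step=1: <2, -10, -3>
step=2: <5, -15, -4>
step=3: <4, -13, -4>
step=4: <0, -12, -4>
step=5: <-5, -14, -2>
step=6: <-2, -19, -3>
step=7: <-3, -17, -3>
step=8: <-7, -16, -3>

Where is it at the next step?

<-12, -18, -1>

Step-to-step displacements: <-5, -2, +2>, <+3, -5, -1>, <-1, +2, +0>, <-4, +1, +0>, <-5, -2, +2>, <+3, -5, -1>, <-1, +2, +0>, <-4, +1, +0> — a repeating cycle of length 4.
step 9: apply <-5, -2, +2> → <-12, -18, -1>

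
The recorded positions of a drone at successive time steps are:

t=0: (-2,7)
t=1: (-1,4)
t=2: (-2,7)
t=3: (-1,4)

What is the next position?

Step-to-step displacements: (+1,-3), (-1,+3), (+1,-3); each is -1× the previous.
step 4: (-1,4) + (-1,+3) → (-2,7)

(-2,7)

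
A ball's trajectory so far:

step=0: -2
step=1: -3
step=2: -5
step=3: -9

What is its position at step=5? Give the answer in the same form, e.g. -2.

-33

The jumps are -1, -2, -4 — a geometric progression with ratio 2.
step 4: -9 − 8 → -17
step 5: -17 − 16 → -33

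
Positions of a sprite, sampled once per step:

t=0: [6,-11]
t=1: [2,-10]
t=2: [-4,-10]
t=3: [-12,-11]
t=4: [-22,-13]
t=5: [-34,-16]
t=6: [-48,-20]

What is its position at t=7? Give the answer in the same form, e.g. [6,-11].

First differences are [-4,+1], [-6,+0], [-8,-1], [-10,-2], [-12,-3], [-14,-4]; their common second difference is [-2,-1] (constant acceleration).
step 7: [-48,-20] + [-16,-5] → [-64,-25]

[-64,-25]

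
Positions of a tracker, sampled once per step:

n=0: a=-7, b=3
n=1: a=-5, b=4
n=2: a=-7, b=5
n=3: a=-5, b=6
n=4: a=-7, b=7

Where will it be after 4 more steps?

The a coordinate repeats the cycle [-7, -5] with period 2; step 8 mod 2 = 0, giving -7.
The b coordinate changes by +1 each step, so at step 8 it is 3 + 8·(1) = 11.

a=-7, b=11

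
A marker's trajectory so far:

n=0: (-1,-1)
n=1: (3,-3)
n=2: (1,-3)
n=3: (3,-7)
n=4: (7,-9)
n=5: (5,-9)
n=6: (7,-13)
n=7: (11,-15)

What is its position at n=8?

The moves between consecutive positions are (+4,-2), (-2,+0), (+2,-4), (+4,-2), (-2,+0), (+2,-4), (+4,-2); they repeat the 3-cycle [(+4,-2), (-2,+0), (+2,-4)].
step 8: apply (-2,+0) → (9,-15)

(9,-15)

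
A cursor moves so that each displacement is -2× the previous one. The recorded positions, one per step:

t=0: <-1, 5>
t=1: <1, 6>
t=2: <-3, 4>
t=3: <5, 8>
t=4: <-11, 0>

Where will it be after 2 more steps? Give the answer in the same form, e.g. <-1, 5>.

Consecutive displacements <+2, +1>, <-4, -2>, <+8, +4>, <-16, -8> scale by a factor of -2 each step.
step 5: <-11, 0> + <+32, +16> → <21, 16>
step 6: <21, 16> + <-64, -32> → <-43, -16>

<-43, -16>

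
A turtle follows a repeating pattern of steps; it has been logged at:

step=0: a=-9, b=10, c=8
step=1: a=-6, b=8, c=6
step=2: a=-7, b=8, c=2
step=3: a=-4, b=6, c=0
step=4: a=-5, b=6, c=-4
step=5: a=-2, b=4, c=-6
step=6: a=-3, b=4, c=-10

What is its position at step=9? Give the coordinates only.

Differencing gives (+3, -2, -2), (-1, +0, -4), (+3, -2, -2), (-1, +0, -4), (+3, -2, -2), (-1, +0, -4). This is the pattern (+3, -2, -2), (-1, +0, -4) repeated.
step 7: apply (+3, -2, -2) → a=0, b=2, c=-12
step 8: apply (-1, +0, -4) → a=-1, b=2, c=-16
step 9: apply (+3, -2, -2) → a=2, b=0, c=-18

a=2, b=0, c=-18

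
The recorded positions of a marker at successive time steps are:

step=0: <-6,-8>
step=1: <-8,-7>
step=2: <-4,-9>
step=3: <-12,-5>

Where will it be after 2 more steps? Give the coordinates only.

Step-to-step displacements: <-2,+1>, <+4,-2>, <-8,+4>; each is -2× the previous.
step 4: <-12,-5> + <+16,-8> → <4,-13>
step 5: <4,-13> + <-32,+16> → <-28,3>

<-28,3>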